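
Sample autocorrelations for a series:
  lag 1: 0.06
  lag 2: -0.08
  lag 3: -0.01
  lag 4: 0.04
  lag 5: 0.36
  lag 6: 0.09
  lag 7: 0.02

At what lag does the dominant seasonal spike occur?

5

The largest autocorrelation is r_5 = 0.36; the remaining lags stay at or below 0.09.
The dominant spike at lag 5 indicates a seasonal period of 5.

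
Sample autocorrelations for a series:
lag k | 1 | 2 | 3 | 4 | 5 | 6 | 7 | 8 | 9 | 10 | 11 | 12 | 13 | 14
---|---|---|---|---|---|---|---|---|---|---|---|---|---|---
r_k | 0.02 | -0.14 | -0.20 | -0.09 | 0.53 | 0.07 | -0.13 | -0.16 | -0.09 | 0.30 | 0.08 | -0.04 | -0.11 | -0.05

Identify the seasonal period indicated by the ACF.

5

The largest autocorrelation is r_5 = 0.53, with a weaker echo at lag 10 (0.30); the remaining lags stay at or below 0.08.
The dominant spike at lag 5 indicates a seasonal period of 5.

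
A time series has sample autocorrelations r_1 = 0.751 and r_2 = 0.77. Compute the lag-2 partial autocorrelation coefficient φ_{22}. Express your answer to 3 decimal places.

φ_{22} = (r_2 − r_1²) / (1 − r_1²)
r_1² = (0.751)² = 0.564001
Numerator = 0.77 − 0.5640 = 0.2060; denominator = 1 − 0.5640 = 0.4360
φ_{22} = 0.2060 / 0.4360 = 0.472

0.472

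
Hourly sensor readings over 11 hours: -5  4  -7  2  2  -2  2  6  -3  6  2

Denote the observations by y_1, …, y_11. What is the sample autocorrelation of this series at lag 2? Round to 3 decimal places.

Mean ȳ = (-5 + 4 − 7 + 2 + 2 − 2 + 2 + 6 − 3 + 6 + 2)/11 = 0.6364
Numerator Σ_{t=1}^{9}(y_t−ȳ)(y_{t+2}−ȳ) = 40.1901
Denominator Σ(y_t−ȳ)² = 186.5455
r_2 = 40.1901 / 186.5455 = 0.215

0.215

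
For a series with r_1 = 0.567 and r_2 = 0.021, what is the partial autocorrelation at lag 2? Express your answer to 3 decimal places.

φ_{22} = (r_2 − r_1²) / (1 − r_1²)
r_1² = (0.567)² = 0.321489
Numerator = 0.021 − 0.3215 = -0.3005; denominator = 1 − 0.3215 = 0.6785
φ_{22} = -0.3005 / 0.6785 = -0.443

-0.443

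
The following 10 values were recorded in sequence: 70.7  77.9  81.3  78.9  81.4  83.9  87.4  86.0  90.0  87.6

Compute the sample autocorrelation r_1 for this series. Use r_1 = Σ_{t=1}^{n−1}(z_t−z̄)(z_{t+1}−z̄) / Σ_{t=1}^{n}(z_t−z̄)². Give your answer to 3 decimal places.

0.523

Mean z̄ = (70.7 + 77.9 + 81.3 + 78.9 + 81.4 + 83.9 + 87.4 + 86.0 + 90.0 + 87.6)/10 = 82.5100
Numerator Σ_{t=1}^{9}(z_t−z̄)(z_{t+1}−z̄) = 154.9819
Denominator Σ(z_t−z̄)² = 296.4890
r_1 = 154.9819 / 296.4890 = 0.523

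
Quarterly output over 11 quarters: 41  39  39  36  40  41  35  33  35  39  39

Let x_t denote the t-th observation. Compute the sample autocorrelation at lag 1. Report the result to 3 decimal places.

0.309

Mean x̄ = (41 + 39 + 39 + 36 + 40 + 41 + 35 + 33 + 35 + 39 + 39)/11 = 37.9091
Numerator Σ_{t=1}^{10}(x_t−x̄)(x_{t+1}−x̄) = 22.5372
Denominator Σ(x_t−x̄)² = 72.9091
r_1 = 22.5372 / 72.9091 = 0.309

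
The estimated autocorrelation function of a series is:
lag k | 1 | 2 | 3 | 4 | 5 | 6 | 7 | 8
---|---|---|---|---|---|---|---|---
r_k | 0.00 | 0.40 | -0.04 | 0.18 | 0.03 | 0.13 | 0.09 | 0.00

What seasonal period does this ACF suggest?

2

The largest autocorrelation is r_2 = 0.40, with a weaker echo at lag 4 (0.18); the remaining lags stay at or below 0.13.
The dominant spike at lag 2 indicates a seasonal period of 2.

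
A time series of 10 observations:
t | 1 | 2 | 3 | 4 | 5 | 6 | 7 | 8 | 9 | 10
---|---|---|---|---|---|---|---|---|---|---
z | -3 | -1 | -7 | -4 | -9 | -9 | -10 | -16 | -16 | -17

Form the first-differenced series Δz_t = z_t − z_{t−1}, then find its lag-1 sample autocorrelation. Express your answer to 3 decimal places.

First differences Δz: 2, -6, 3, -5, 0, -1, -6, 0, -1
Mean of differences = -1.5556
Numerator Σ(Δz_t−Δz̄)(Δz_{t+1}−Δz̄) = -64.7531
Denominator Σ(Δz_t−Δz̄)² = 90.2222
r_1(Δz) = -64.7531 / 90.2222 = -0.718

-0.718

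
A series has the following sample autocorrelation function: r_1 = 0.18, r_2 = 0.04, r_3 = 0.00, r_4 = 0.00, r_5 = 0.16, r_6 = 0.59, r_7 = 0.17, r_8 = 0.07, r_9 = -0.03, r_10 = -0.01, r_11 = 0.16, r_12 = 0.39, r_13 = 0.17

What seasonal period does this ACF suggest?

6

The largest autocorrelation is r_6 = 0.59, with a weaker echo at lag 12 (0.39); the remaining lags stay at or below 0.18.
The dominant spike at lag 6 indicates a seasonal period of 6.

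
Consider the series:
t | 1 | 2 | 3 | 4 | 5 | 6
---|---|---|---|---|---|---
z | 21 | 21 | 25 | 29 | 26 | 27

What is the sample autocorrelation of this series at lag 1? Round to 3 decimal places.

Mean z̄ = (21 + 21 + 25 + 29 + 26 + 27)/6 = 24.8333
Deviations from mean: -3.8333, -3.8333, 0.1667, 4.1667, 1.1667, 2.1667
Σ(z_t−z̄)(z_{t+1}−z̄) = (14.6944) + (-0.6389) + (0.6944) + (4.8611) + (2.5278) = 22.1389
Denominator Σ(z_t−z̄)² = 52.8333
r_1 = 22.1389 / 52.8333 = 0.419

0.419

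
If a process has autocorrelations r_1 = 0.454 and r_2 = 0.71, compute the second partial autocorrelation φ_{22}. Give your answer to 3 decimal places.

0.635

φ_{22} = (r_2 − r_1²) / (1 − r_1²)
r_1² = (0.454)² = 0.206116
Numerator = 0.71 − 0.2061 = 0.5039; denominator = 1 − 0.2061 = 0.7939
φ_{22} = 0.5039 / 0.7939 = 0.635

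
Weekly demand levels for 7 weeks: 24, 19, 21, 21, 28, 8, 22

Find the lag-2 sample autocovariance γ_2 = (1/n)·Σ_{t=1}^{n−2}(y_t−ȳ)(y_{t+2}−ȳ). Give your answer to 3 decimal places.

Mean ȳ = (24 + 19 + 21 + 21 + 28 + 8 + 22)/7 = 20.4286
Σ_{t=1}^{5}(y_t−ȳ)(y_{t+2}−ȳ) = 10.3469
γ_2 = 10.3469 / 7 = 1.478

1.478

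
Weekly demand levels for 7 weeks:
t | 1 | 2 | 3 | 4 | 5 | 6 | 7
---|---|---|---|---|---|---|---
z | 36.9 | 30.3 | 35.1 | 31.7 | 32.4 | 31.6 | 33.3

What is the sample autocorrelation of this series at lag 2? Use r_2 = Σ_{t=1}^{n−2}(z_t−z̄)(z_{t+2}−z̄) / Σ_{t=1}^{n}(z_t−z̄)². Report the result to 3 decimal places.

0.389

Mean z̄ = (36.9 + 30.3 + 35.1 + 31.7 + 32.4 + 31.6 + 33.3)/7 = 33.0429
Deviations from mean: 3.8571, -2.7429, 2.0571, -1.3429, -0.6429, -1.4429, 0.2571
Numerator Σ_{t=1}^{5}(z_t−z̄)(z_{t+2}−z̄) = 12.0678
Denominator Σ(z_t−z̄)² = 30.9971
r_2 = 12.0678 / 30.9971 = 0.389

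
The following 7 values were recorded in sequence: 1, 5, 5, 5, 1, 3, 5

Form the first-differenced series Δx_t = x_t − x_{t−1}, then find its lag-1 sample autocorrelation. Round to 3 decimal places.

First differences Δx: 4, 0, 0, -4, 2, 2
Mean of differences = 0.6667
Numerator Σ(Δx_t−Δx̄)(Δx_{t+1}−Δx̄) = -3.1111
Denominator Σ(Δx_t−Δx̄)² = 37.3333
r_1(Δx) = -3.1111 / 37.3333 = -0.083

-0.083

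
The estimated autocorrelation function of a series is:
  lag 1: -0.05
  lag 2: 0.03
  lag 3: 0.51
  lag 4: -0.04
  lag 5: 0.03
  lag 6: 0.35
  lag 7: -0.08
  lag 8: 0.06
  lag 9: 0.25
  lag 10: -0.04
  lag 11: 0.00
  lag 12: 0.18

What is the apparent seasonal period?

3

The largest autocorrelation is r_3 = 0.51, with weaker echoes at lags 6 (0.35), 9 (0.25) and 12 (0.18); the remaining lags stay at or below 0.06.
The dominant spike at lag 3 indicates a seasonal period of 3.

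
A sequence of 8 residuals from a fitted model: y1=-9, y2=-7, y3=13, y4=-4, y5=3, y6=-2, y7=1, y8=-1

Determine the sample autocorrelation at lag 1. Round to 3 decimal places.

Mean ȳ = (-9 − 7 + 13 − 4 + 3 − 2 + 1 − 1)/8 = -0.7500
Numerator Σ_{t=1}^{7}(y_t−ȳ)(y_{t+1}−ȳ) = -98.5625
Denominator Σ(y_t−ȳ)² = 325.5000
r_1 = -98.5625 / 325.5000 = -0.303

-0.303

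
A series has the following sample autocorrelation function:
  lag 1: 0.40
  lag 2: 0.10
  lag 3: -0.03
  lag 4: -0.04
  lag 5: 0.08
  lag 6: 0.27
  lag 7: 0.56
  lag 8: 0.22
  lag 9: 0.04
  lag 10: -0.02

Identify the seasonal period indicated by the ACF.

The largest autocorrelation is r_7 = 0.56; the remaining lags stay at or below 0.40. The elevated value at lag 1 (0.40), dropping to 0.10 at lag 2, reflects decaying short-term dependence rather than seasonality.
The dominant spike at lag 7 indicates a seasonal period of 7.

7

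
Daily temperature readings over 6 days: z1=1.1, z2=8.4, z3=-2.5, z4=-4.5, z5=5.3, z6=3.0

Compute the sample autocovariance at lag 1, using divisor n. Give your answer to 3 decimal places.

Mean z̄ = (1.1 + 8.4 − 2.5 − 4.5 + 5.3 + 3.0)/6 = 1.8000
Σ_{t=1}^{5}(z_t−z̄)(z_{t+1}−z̄) = -23.7600
γ_1 = -23.7600 / 6 = -3.960

-3.960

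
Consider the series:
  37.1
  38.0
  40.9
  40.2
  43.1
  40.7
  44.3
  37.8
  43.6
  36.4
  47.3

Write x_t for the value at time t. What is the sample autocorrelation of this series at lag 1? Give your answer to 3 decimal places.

Mean x̄ = (37.1 + 38.0 + 40.9 + 40.2 + 43.1 + 40.7 + 44.3 + 37.8 + 43.6 + 36.4 + 47.3)/11 = 40.8545
Numerator Σ_{t=1}^{10}(x_t−x̄)(x_{t+1}−x̄) = -51.6430
Denominator Σ(x_t−x̄)² = 117.8673
r_1 = -51.6430 / 117.8673 = -0.438

-0.438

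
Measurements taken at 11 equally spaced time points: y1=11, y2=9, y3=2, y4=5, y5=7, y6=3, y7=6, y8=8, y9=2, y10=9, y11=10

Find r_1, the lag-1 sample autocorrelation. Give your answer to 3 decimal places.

Mean ȳ = (11 + 9 + 2 + 5 + 7 + 3 + 6 + 8 + 2 + 9 + 10)/11 = 6.5455
Numerator Σ_{t=1}^{10}(y_t−ȳ)(y_{t+1}−ȳ) = -3.6612
Denominator Σ(y_t−ȳ)² = 102.7273
r_1 = -3.6612 / 102.7273 = -0.036

-0.036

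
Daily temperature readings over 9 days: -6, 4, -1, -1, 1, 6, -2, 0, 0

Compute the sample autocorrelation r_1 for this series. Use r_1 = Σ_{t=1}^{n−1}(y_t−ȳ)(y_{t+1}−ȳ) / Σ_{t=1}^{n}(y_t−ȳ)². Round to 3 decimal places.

-0.367

Mean ȳ = (-6 + 4 − 1 − 1 + 1 + 6 − 2 + 0 + 0)/9 = 0.1111
Numerator Σ_{t=1}^{8}(y_t−ȳ)(y_{t+1}−ȳ) = -34.7901
Denominator Σ(y_t−ȳ)² = 94.8889
r_1 = -34.7901 / 94.8889 = -0.367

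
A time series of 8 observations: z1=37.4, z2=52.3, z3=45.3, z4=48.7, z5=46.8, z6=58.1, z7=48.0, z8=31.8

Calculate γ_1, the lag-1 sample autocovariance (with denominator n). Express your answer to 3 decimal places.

Mean z̄ = (37.4 + 52.3 + 45.3 + 48.7 + 46.8 + 58.1 + 48.0 + 31.8)/8 = 46.0500
Deviations: -8.6500, 6.2500, -0.7500, 2.6500, 0.7500, 12.0500, 1.9500, -14.2500
Σ_{t=1}^{7}(z_t−z̄)(z_{t+1}−z̄) = -54.0025
γ_1 = -54.0025 / 8 = -6.750

-6.750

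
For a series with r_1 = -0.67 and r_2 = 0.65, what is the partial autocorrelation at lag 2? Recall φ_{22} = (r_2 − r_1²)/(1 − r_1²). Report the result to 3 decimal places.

0.365

φ_{22} = (r_2 − r_1²) / (1 − r_1²)
r_1² = (-0.67)² = 0.4489
Numerator = 0.65 − 0.4489 = 0.2011; denominator = 1 − 0.4489 = 0.5511
φ_{22} = 0.2011 / 0.5511 = 0.365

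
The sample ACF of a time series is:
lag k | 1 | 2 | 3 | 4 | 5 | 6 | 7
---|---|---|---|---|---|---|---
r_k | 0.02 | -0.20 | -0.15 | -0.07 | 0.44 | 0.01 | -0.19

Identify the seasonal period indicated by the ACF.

5

The largest autocorrelation is r_5 = 0.44; the remaining lags stay at or below 0.02.
The dominant spike at lag 5 indicates a seasonal period of 5.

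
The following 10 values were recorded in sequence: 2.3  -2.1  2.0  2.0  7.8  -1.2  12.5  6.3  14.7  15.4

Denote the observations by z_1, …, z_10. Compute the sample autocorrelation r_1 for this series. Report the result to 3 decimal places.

0.262

Mean z̄ = (2.3 − 2.1 + 2.0 + 2.0 + 7.8 − 1.2 + 12.5 + 6.3 + 14.7 + 15.4)/10 = 5.9700
Numerator Σ_{t=1}^{9}(z_t−z̄)(z_{t+1}−z̄) = 97.5691
Denominator Σ(z_t−z̄)² = 372.7610
r_1 = 97.5691 / 372.7610 = 0.262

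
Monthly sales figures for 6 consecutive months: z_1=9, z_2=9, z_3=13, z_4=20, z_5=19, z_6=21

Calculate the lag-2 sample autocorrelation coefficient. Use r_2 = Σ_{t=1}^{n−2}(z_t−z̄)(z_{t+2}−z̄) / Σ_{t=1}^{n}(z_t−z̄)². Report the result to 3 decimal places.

Mean z̄ = (9 + 9 + 13 + 20 + 19 + 21)/6 = 15.1667
Deviations from mean: -6.1667, -6.1667, -2.1667, 4.8333, 3.8333, 5.8333
Σ(z_t−z̄)(z_{t+2}−z̄) = (13.3611) + (-29.8056) + (-8.3056) + (28.1944) = 3.4444
Denominator Σ(z_t−z̄)² = 152.8333
r_2 = 3.4444 / 152.8333 = 0.023

0.023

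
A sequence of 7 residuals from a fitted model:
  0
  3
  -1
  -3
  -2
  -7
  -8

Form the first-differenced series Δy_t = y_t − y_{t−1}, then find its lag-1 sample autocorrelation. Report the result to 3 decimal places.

First differences Δy: 3, -4, -2, 1, -5, -1
Mean of differences = -1.3333
Numerator Σ(Δy_t−Δȳ)(Δy_{t+1}−Δȳ) = -21.1111
Denominator Σ(Δy_t−Δȳ)² = 45.3333
r_1(Δy) = -21.1111 / 45.3333 = -0.466

-0.466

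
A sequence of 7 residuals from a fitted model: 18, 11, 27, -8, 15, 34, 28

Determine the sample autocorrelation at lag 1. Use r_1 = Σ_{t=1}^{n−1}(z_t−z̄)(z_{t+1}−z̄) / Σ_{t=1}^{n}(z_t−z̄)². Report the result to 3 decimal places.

-0.093

Mean z̄ = (18 + 11 + 27 − 8 + 15 + 34 + 28)/7 = 17.8571
Deviations from mean: 0.1429, -6.8571, 9.1429, -25.8571, -2.8571, 16.1429, 10.1429
Σ(z_t−z̄)(z_{t+1}−z̄) = (-0.9796) + (-62.6939) + (-236.4082) + (73.8776) + (-46.1224) + (163.7347) = -108.5918
Denominator Σ(z_t−z̄)² = 1170.8571
r_1 = -108.5918 / 1170.8571 = -0.093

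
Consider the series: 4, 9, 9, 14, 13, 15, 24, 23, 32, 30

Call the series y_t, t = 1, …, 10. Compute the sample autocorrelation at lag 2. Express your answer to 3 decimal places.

0.386

Mean ȳ = (4 + 9 + 9 + 14 + 13 + 15 + 24 + 23 + 32 + 30)/10 = 17.3000
Numerator Σ_{t=1}^{8}(y_t−ȳ)(y_{t+2}−ȳ) = 310.0200
Denominator Σ(y_t−ȳ)² = 804.1000
r_2 = 310.0200 / 804.1000 = 0.386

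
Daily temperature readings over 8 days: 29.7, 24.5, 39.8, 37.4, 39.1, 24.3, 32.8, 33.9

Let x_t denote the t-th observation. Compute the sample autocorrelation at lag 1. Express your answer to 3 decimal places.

-0.094

Mean x̄ = (29.7 + 24.5 + 39.8 + 37.4 + 39.1 + 24.3 + 32.8 + 33.9)/8 = 32.6875
Deviations from mean: -2.9875, -8.1875, 7.1125, 4.7125, 6.4125, -8.3875, 0.1125, 1.2125
Σ(x_t−x̄)(x_{t+1}−x̄) = (24.4602) + (-58.2336) + (33.5177) + (30.2189) + (-53.7848) + (-0.9436) + (0.1364) = -24.6289
Denominator Σ(x_t−x̄)² = 261.7088
r_1 = -24.6289 / 261.7088 = -0.094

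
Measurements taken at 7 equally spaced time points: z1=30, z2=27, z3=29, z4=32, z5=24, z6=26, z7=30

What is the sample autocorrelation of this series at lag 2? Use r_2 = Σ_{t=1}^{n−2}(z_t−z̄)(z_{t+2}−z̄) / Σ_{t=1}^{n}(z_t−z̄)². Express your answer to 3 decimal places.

-0.494

Mean z̄ = (30 + 27 + 29 + 32 + 24 + 26 + 30)/7 = 28.2857
Σ(z_t−z̄)(z_{t+2}−z̄) = (1.2245) + (-4.7755) + (-3.0612) + (-8.4898) + (-7.3469) = -22.4490
Denominator Σ(z_t−z̄)² = 45.4286
r_2 = -22.4490 / 45.4286 = -0.494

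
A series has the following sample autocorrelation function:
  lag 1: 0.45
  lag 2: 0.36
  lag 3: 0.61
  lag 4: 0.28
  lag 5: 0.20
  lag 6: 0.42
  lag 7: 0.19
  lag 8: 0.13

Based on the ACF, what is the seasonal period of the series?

The largest autocorrelation is r_3 = 0.61; the remaining lags stay at or below 0.45. The elevated value at lag 1 (0.45), dropping to 0.36 at lag 2, reflects decaying short-term dependence rather than seasonality.
The dominant spike at lag 3 indicates a seasonal period of 3.

3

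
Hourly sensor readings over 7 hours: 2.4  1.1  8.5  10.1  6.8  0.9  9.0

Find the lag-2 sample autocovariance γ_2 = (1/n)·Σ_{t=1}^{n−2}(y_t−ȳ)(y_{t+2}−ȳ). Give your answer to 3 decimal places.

Mean ȳ = (2.4 + 1.1 + 8.5 + 10.1 + 6.8 + 0.9 + 9.0)/7 = 5.5429
Σ_{t=1}^{5}(y_t−ȳ)(y_{t+2}−ȳ) = -42.6351
γ_2 = -42.6351 / 7 = -6.091

-6.091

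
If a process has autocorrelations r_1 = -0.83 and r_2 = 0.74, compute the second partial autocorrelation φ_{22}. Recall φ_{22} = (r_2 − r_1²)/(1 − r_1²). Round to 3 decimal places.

0.164

φ_{22} = (r_2 − r_1²) / (1 − r_1²)
r_1² = (-0.83)² = 0.6889
Numerator = 0.74 − 0.6889 = 0.0511; denominator = 1 − 0.6889 = 0.3111
φ_{22} = 0.0511 / 0.3111 = 0.164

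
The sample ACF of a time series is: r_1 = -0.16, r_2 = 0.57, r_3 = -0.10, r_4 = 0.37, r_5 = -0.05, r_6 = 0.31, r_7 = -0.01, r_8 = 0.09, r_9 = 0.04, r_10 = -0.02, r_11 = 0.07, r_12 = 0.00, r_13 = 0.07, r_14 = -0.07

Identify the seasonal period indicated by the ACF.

2

The largest autocorrelation is r_2 = 0.57, with weaker echoes at lags 4 (0.37) and 6 (0.31); the remaining lags stay at or below 0.09.
The dominant spike at lag 2 indicates a seasonal period of 2.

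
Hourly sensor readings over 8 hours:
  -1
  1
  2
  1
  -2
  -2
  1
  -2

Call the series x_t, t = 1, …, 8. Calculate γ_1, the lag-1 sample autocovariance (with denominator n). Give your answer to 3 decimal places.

Mean x̄ = (-1 + 1 + 2 + 1 − 2 − 2 + 1 − 2)/8 = -0.2500
Deviations: -0.7500, 1.2500, 2.2500, 1.2500, -1.7500, -1.7500, 1.2500, -1.7500
Σ_{t=1}^{7}(x_t−x̄)(x_{t+1}−x̄) = 1.1875
γ_1 = 1.1875 / 8 = 0.148

0.148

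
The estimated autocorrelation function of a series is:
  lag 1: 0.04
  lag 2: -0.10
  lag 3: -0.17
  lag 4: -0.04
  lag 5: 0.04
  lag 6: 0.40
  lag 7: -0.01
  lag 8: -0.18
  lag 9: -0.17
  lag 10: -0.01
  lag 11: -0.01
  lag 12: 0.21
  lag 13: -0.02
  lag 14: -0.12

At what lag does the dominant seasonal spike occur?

The largest autocorrelation is r_6 = 0.40, with a weaker echo at lag 12 (0.21); the remaining lags stay at or below 0.04.
The dominant spike at lag 6 indicates a seasonal period of 6.

6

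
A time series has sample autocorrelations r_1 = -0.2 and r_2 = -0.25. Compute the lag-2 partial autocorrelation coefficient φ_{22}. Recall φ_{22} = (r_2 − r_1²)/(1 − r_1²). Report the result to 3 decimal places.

-0.302

φ_{22} = (r_2 − r_1²) / (1 − r_1²)
r_1² = (-0.2)² = 0.04
Numerator = -0.25 − 0.0400 = -0.2900; denominator = 1 − 0.0400 = 0.9600
φ_{22} = -0.2900 / 0.9600 = -0.302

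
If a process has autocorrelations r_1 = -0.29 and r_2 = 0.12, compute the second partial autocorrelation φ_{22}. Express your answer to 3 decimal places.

0.039

φ_{22} = (r_2 − r_1²) / (1 − r_1²)
r_1² = (-0.29)² = 0.0841
Numerator = 0.12 − 0.0841 = 0.0359; denominator = 1 − 0.0841 = 0.9159
φ_{22} = 0.0359 / 0.9159 = 0.039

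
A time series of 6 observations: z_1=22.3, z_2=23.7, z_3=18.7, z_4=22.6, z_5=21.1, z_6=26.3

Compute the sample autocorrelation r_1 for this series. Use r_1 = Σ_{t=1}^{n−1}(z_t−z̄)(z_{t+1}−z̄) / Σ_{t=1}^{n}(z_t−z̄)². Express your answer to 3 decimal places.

Mean z̄ = (22.3 + 23.7 + 18.7 + 22.6 + 21.1 + 26.3)/6 = 22.4500
Deviations from mean: -0.1500, 1.2500, -3.7500, 0.1500, -1.3500, 3.8500
Numerator Σ_{t=1}^{5}(z_t−z̄)(z_{t+1}−z̄) = -10.8375
Denominator Σ(z_t−z̄)² = 32.3150
r_1 = -10.8375 / 32.3150 = -0.335

-0.335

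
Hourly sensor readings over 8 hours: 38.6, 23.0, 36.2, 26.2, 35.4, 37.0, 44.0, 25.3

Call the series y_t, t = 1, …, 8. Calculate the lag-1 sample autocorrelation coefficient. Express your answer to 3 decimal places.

Mean ȳ = (38.6 + 23.0 + 36.2 + 26.2 + 35.4 + 37.0 + 44.0 + 25.3)/8 = 33.2125
Deviations from mean: 5.3875, -10.2125, 2.9875, -7.0125, 2.1875, 3.7875, 10.7875, -7.9125
Σ(y_t−ȳ)(y_{t+1}−ȳ) = (-55.0198) + (-30.5098) + (-20.9498) + (-15.3398) + (8.2852) + (40.8577) + (-85.3561) = -158.0327
Denominator Σ(y_t−ȳ)² = 389.5288
r_1 = -158.0327 / 389.5288 = -0.406

-0.406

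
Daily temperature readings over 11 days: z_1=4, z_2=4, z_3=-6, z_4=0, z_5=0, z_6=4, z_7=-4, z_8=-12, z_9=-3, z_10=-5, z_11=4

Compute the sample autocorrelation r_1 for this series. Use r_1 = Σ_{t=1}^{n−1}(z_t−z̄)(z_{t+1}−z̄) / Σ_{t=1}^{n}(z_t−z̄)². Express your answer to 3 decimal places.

Mean z̄ = (4 + 4 − 6 + 0 + 0 + 4 − 4 − 12 − 3 − 5 + 4)/11 = -1.2727
Numerator Σ_{t=1}^{10}(z_t−z̄)(z_{t+1}−z̄) = 25.3802
Denominator Σ(z_t−z̄)² = 276.1818
r_1 = 25.3802 / 276.1818 = 0.092

0.092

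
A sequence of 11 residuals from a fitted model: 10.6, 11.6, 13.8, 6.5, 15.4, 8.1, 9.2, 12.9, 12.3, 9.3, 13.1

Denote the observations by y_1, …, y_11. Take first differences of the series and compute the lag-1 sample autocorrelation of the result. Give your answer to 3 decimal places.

-0.692

First differences Δy: 1.0, 2.2, -7.3, 8.9, -7.3, 1.1, 3.7, -0.6, -3.0, 3.8
Mean of differences = 0.2500
Numerator Σ(Δy_t−Δȳ)(Δy_{t+1}−Δȳ) = -159.0675
Denominator Σ(Δy_t−Δȳ)² = 229.7050
r_1(Δy) = -159.0675 / 229.7050 = -0.692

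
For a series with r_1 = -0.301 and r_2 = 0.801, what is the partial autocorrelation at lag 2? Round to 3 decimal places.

φ_{22} = (r_2 − r_1²) / (1 − r_1²)
r_1² = (-0.301)² = 0.090601
Numerator = 0.801 − 0.0906 = 0.7104; denominator = 1 − 0.0906 = 0.9094
φ_{22} = 0.7104 / 0.9094 = 0.781

0.781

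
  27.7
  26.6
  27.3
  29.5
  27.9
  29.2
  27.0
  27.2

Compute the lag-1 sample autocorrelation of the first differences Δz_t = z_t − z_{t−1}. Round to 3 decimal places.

First differences Δz: -1.1, 0.7, 2.2, -1.6, 1.3, -2.2, 0.2
Mean of differences = -0.0714
Numerator Σ(Δz_t−Δz̄)(Δz_{t+1}−Δz̄) = -8.1065
Denominator Σ(Δz_t−Δz̄)² = 15.6343
r_1(Δz) = -8.1065 / 15.6343 = -0.519

-0.519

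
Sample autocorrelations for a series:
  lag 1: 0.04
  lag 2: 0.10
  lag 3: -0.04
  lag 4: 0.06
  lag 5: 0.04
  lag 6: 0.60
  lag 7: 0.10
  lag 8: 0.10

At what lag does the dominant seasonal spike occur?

The largest autocorrelation is r_6 = 0.60; the remaining lags stay at or below 0.10.
The dominant spike at lag 6 indicates a seasonal period of 6.

6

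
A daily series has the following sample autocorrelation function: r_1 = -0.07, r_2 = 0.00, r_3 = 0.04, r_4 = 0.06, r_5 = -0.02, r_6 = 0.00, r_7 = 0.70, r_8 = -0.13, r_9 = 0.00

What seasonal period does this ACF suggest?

7

The largest autocorrelation is r_7 = 0.70; the remaining lags stay at or below 0.06.
The dominant spike at lag 7 indicates a seasonal period of 7.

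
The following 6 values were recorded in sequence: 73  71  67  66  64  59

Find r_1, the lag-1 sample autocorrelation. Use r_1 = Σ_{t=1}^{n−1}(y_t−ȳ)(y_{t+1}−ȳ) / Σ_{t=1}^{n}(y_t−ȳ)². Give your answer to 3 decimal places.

0.406

Mean ȳ = (73 + 71 + 67 + 66 + 64 + 59)/6 = 66.6667
Deviations from mean: 6.3333, 4.3333, 0.3333, -0.6667, -2.6667, -7.6667
Σ(y_t−ȳ)(y_{t+1}−ȳ) = (27.4444) + (1.4444) + (-0.2222) + (1.7778) + (20.4444) = 50.8889
Denominator Σ(y_t−ȳ)² = 125.3333
r_1 = 50.8889 / 125.3333 = 0.406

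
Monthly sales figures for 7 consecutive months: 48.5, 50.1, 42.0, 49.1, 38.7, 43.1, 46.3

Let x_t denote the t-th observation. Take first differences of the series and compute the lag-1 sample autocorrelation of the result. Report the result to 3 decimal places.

-0.699

First differences Δx: 1.6, -8.1, 7.1, -10.4, 4.4, 3.2
Mean of differences = -0.3667
Numerator Σ(Δx_t−Δx̄)(Δx_{t+1}−Δx̄) = -178.6911
Denominator Σ(Δx_t−Δx̄)² = 255.5333
r_1(Δx) = -178.6911 / 255.5333 = -0.699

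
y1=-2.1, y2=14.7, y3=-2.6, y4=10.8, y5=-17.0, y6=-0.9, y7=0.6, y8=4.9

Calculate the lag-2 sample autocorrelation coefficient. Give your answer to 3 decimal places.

0.296

Mean ȳ = (-2.1 + 14.7 − 2.6 + 10.8 − 17.0 − 0.9 + 0.6 + 4.9)/8 = 1.0500
Σ(y_t−ȳ)(y_{t+2}−ȳ) = (11.4975) + (133.0875) + (65.8825) + (-19.0125) + (8.1225) + (-7.5075) = 192.0700
Denominator Σ(y_t−ȳ)² = 649.2600
r_2 = 192.0700 / 649.2600 = 0.296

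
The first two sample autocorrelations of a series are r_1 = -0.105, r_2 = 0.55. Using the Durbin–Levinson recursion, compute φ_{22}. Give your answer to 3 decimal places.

φ_{22} = (r_2 − r_1²) / (1 − r_1²)
r_1² = (-0.105)² = 0.011025
Numerator = 0.55 − 0.0110 = 0.5390; denominator = 1 − 0.0110 = 0.9890
φ_{22} = 0.5390 / 0.9890 = 0.545

0.545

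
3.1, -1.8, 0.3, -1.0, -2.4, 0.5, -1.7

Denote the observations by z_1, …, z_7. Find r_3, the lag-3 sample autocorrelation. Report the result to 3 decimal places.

0.097

Mean z̄ = (3.1 − 1.8 + 0.3 − 1.0 − 2.4 + 0.5 − 1.7)/7 = -0.4286
Deviations from mean: 3.5286, -1.3714, 0.7286, -0.5714, -1.9714, 0.9286, -1.2714
Σ(z_t−z̄)(z_{t+3}−z̄) = (-2.0163) + (2.7037) + (0.6765) + (0.7265) = 2.0904
Denominator Σ(z_t−z̄)² = 21.5543
r_3 = 2.0904 / 21.5543 = 0.097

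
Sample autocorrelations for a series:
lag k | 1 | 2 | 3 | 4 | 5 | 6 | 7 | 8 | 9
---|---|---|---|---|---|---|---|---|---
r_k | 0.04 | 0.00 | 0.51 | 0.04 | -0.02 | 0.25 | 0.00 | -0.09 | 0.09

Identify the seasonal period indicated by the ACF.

3

The largest autocorrelation is r_3 = 0.51, with a weaker echo at lag 6 (0.25); the remaining lags stay at or below 0.09.
The dominant spike at lag 3 indicates a seasonal period of 3.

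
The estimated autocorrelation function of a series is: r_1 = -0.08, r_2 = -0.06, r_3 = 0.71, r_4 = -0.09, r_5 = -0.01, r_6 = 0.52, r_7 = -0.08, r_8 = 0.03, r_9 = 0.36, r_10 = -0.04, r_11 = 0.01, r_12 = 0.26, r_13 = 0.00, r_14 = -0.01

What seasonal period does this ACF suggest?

The largest autocorrelation is r_3 = 0.71, with weaker echoes at lags 6 (0.52), 9 (0.36) and 12 (0.26); the remaining lags stay at or below 0.03.
The dominant spike at lag 3 indicates a seasonal period of 3.

3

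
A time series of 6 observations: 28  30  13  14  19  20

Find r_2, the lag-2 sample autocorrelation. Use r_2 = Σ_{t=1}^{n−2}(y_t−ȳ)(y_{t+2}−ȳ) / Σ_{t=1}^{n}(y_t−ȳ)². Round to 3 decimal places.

Mean ȳ = (28 + 30 + 13 + 14 + 19 + 20)/6 = 20.6667
Deviations from mean: 7.3333, 9.3333, -7.6667, -6.6667, -1.6667, -0.6667
Numerator Σ_{t=1}^{4}(y_t−ȳ)(y_{t+2}−ȳ) = -101.2222
Denominator Σ(y_t−ȳ)² = 247.3333
r_2 = -101.2222 / 247.3333 = -0.409

-0.409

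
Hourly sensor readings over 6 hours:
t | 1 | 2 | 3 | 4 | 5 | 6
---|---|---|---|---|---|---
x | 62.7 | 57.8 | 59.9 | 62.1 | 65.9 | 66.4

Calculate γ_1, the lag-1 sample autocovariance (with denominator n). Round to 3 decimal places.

4.013

Mean x̄ = (62.7 + 57.8 + 59.9 + 62.1 + 65.9 + 66.4)/6 = 62.4667
Σ_{t=1}^{5}(x_t−x̄)(x_{t+1}−x̄) = 24.0756
γ_1 = 24.0756 / 6 = 4.013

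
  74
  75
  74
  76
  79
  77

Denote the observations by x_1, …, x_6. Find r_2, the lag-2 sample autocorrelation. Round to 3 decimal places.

-0.127

Mean x̄ = (74 + 75 + 74 + 76 + 79 + 77)/6 = 75.8333
Deviations from mean: -1.8333, -0.8333, -1.8333, 0.1667, 3.1667, 1.1667
Numerator Σ_{t=1}^{4}(x_t−x̄)(x_{t+2}−x̄) = -2.3889
Denominator Σ(x_t−x̄)² = 18.8333
r_2 = -2.3889 / 18.8333 = -0.127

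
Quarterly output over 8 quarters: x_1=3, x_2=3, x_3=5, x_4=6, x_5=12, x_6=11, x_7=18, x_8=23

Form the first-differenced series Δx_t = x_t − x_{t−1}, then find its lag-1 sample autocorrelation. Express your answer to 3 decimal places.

-0.357

First differences Δx: 0, 2, 1, 6, -1, 7, 5
Mean of differences = 2.8571
Numerator Σ(Δx_t−Δx̄)(Δx_{t+1}−Δx̄) = -21.0204
Denominator Σ(Δx_t−Δx̄)² = 58.8571
r_1(Δx) = -21.0204 / 58.8571 = -0.357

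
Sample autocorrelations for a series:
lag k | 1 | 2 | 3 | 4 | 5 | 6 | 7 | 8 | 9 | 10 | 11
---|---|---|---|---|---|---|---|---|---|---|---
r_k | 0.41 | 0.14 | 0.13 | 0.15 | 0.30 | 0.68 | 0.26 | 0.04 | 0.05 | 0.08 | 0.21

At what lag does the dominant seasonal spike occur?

6

The largest autocorrelation is r_6 = 0.68; the remaining lags stay at or below 0.41. The elevated value at lag 1 (0.41), dropping to 0.14 at lag 2, reflects decaying short-term dependence rather than seasonality.
The dominant spike at lag 6 indicates a seasonal period of 6.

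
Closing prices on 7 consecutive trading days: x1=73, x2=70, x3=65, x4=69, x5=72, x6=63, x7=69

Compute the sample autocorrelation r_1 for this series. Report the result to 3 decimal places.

Mean x̄ = (73 + 70 + 65 + 69 + 72 + 63 + 69)/7 = 68.7143
Deviations from mean: 4.2857, 1.2857, -3.7143, 0.2857, 3.2857, -5.7143, 0.2857
Σ(x_t−x̄)(x_{t+1}−x̄) = (5.5102) + (-4.7755) + (-1.0612) + (0.9388) + (-18.7755) + (-1.6327) = -19.7959
Denominator Σ(x_t−x̄)² = 77.4286
r_1 = -19.7959 / 77.4286 = -0.256

-0.256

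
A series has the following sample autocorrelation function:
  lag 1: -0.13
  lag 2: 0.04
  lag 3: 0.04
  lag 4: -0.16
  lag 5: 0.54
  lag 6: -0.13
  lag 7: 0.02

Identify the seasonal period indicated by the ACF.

5

The largest autocorrelation is r_5 = 0.54; the remaining lags stay at or below 0.04.
The dominant spike at lag 5 indicates a seasonal period of 5.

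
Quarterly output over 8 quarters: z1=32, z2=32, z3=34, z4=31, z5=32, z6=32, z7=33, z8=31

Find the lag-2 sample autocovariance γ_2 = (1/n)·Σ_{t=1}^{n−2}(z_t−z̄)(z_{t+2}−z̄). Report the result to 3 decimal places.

Mean z̄ = (32 + 32 + 34 + 31 + 32 + 32 + 33 + 31)/8 = 32.1250
Deviations: -0.1250, -0.1250, 1.8750, -1.1250, -0.1250, -0.1250, 0.8750, -1.1250
Σ_{t=1}^{6}(z_t−z̄)(z_{t+2}−z̄) = -0.1563
γ_2 = -0.1563 / 8 = -0.020

-0.020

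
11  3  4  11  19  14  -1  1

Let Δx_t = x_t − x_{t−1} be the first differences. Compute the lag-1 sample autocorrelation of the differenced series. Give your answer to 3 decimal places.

First differences Δx: -8, 1, 7, 8, -5, -15, 2
Mean of differences = -1.4286
Numerator Σ(Δx_t−Δx̄)(Δx_{t+1}−Δx̄) = 52.2449
Denominator Σ(Δx_t−Δx̄)² = 417.7143
r_1(Δx) = 52.2449 / 417.7143 = 0.125

0.125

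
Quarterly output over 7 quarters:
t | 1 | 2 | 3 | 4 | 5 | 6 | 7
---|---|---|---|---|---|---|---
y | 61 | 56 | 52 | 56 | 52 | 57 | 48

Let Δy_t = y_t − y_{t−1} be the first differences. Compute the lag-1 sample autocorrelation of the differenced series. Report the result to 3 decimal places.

-0.527

First differences Δy: -5, -4, 4, -4, 5, -9
Mean of differences = -2.1667
Numerator Σ(Δy_t−Δȳ)(Δy_{t+1}−Δȳ) = -79.5278
Denominator Σ(Δy_t−Δȳ)² = 150.8333
r_1(Δy) = -79.5278 / 150.8333 = -0.527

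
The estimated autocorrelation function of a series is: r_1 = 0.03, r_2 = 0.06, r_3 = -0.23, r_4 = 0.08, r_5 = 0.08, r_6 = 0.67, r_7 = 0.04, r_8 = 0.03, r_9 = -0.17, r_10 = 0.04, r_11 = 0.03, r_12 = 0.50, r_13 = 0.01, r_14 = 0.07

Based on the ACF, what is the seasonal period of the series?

The largest autocorrelation is r_6 = 0.67, with a weaker echo at lag 12 (0.50); the remaining lags stay at or below 0.08.
The dominant spike at lag 6 indicates a seasonal period of 6.

6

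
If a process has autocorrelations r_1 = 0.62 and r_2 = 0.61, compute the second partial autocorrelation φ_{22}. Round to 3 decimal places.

φ_{22} = (r_2 − r_1²) / (1 − r_1²)
r_1² = (0.62)² = 0.3844
Numerator = 0.61 − 0.3844 = 0.2256; denominator = 1 − 0.3844 = 0.6156
φ_{22} = 0.2256 / 0.6156 = 0.366

0.366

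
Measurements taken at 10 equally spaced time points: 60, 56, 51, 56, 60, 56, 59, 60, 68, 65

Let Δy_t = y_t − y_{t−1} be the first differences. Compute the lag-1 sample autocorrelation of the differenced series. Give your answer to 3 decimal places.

First differences Δy: -4, -5, 5, 4, -4, 3, 1, 8, -3
Mean of differences = 0.5556
Numerator Σ(Δy_t−Δȳ)(Δy_{t+1}−Δȳ) = -32.9753
Denominator Σ(Δy_t−Δȳ)² = 178.2222
r_1(Δy) = -32.9753 / 178.2222 = -0.185

-0.185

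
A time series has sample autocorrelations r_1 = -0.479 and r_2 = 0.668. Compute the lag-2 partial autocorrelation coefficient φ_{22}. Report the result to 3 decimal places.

0.569

φ_{22} = (r_2 − r_1²) / (1 − r_1²)
r_1² = (-0.479)² = 0.229441
Numerator = 0.668 − 0.2294 = 0.4386; denominator = 1 − 0.2294 = 0.7706
φ_{22} = 0.4386 / 0.7706 = 0.569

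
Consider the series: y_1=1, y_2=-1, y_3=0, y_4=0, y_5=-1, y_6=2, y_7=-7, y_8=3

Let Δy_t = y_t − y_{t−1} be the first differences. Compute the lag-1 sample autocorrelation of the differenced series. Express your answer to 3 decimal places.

First differences Δy: -2, 1, 0, -1, 3, -9, 10
Mean of differences = 0.2857
Numerator Σ(Δy_t−Δȳ)(Δy_{t+1}−Δȳ) = -120.3673
Denominator Σ(Δy_t−Δȳ)² = 195.4286
r_1(Δy) = -120.3673 / 195.4286 = -0.616

-0.616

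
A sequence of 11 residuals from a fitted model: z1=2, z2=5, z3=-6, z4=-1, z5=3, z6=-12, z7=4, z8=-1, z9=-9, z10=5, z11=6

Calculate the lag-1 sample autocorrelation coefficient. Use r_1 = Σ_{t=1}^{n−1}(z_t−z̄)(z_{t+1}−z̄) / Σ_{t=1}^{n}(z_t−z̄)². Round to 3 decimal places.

Mean z̄ = (2 + 5 − 6 − 1 + 3 − 12 + 4 − 1 − 9 + 5 + 6)/11 = -0.3636
Numerator Σ_{t=1}^{10}(z_t−z̄)(z_{t+1}−z̄) = -115.4959
Denominator Σ(z_t−z̄)² = 376.5455
r_1 = -115.4959 / 376.5455 = -0.307

-0.307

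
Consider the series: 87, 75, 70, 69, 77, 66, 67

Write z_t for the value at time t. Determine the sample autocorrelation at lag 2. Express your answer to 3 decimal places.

Mean z̄ = (87 + 75 + 70 + 69 + 77 + 66 + 67)/7 = 73.0000
Σ(z_t−z̄)(z_{t+2}−z̄) = (-42.0000) + (-8.0000) + (-12.0000) + (28.0000) + (-24.0000) = -58.0000
Denominator Σ(z_t−z̄)² = 326.0000
r_2 = -58.0000 / 326.0000 = -0.178

-0.178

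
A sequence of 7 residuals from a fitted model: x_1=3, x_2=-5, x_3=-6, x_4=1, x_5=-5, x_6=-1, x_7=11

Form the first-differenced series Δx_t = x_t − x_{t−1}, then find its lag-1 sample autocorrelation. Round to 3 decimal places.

-0.081

First differences Δx: -8, -1, 7, -6, 4, 12
Mean of differences = 1.3333
Numerator Σ(Δx_t−Δx̄)(Δx_{t+1}−Δx̄) = -24.1111
Denominator Σ(Δx_t−Δx̄)² = 299.3333
r_1(Δx) = -24.1111 / 299.3333 = -0.081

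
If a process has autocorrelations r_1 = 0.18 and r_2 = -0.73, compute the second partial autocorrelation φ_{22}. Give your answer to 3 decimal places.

φ_{22} = (r_2 − r_1²) / (1 − r_1²)
r_1² = (0.18)² = 0.0324
Numerator = -0.73 − 0.0324 = -0.7624; denominator = 1 − 0.0324 = 0.9676
φ_{22} = -0.7624 / 0.9676 = -0.788

-0.788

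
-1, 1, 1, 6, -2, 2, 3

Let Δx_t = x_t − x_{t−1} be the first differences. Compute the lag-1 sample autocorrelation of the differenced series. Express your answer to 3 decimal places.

First differences Δx: 2, 0, 5, -8, 4, 1
Mean of differences = 0.6667
Numerator Σ(Δx_t−Δx̄)(Δx_{t+1}−Δx̄) = -69.1111
Denominator Σ(Δx_t−Δx̄)² = 107.3333
r_1(Δx) = -69.1111 / 107.3333 = -0.644

-0.644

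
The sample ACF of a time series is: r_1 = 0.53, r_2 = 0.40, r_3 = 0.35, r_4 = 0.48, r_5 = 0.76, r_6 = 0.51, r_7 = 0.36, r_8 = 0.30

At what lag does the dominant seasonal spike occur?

The largest autocorrelation is r_5 = 0.76; the remaining lags stay at or below 0.53. The elevated value at lag 1 (0.53), dropping to 0.40 at lag 2, reflects decaying short-term dependence rather than seasonality.
The dominant spike at lag 5 indicates a seasonal period of 5.

5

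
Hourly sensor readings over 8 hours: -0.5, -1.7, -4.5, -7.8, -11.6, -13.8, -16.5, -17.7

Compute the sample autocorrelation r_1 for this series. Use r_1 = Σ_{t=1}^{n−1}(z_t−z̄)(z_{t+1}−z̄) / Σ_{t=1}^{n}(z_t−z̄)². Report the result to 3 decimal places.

0.682

Mean z̄ = (-0.5 − 1.7 − 4.5 − 7.8 − 11.6 − 13.8 − 16.5 − 17.7)/8 = -9.2625
Deviations from mean: 8.7625, 7.5625, 4.7625, 1.4625, -2.3375, -4.5375, -7.2375, -8.4375
Σ(z_t−z̄)(z_{t+1}−z̄) = (66.2664) + (36.0164) + (6.9652) + (-3.4186) + (10.6064) + (32.8402) + (61.0664) = 210.3423
Denominator Σ(z_t−z̄)² = 308.4188
r_1 = 210.3423 / 308.4188 = 0.682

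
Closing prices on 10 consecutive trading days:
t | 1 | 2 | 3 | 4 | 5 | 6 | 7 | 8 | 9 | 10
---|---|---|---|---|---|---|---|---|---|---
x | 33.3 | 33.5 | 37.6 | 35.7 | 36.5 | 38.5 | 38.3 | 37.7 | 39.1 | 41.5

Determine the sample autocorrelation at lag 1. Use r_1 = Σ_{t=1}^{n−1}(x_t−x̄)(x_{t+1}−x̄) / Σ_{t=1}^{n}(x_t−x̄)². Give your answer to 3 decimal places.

0.413

Mean x̄ = (33.3 + 33.5 + 37.6 + 35.7 + 36.5 + 38.5 + 38.3 + 37.7 + 39.1 + 41.5)/10 = 37.1700
Numerator Σ_{t=1}^{9}(x_t−x̄)(x_{t+1}−x̄) = 23.5681
Denominator Σ(x_t−x̄)² = 57.0410
r_1 = 23.5681 / 57.0410 = 0.413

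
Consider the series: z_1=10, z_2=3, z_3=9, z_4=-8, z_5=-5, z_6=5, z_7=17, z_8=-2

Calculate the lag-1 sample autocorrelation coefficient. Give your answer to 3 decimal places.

-0.078

Mean z̄ = (10 + 3 + 9 − 8 − 5 + 5 + 17 − 2)/8 = 3.6250
Deviations from mean: 6.3750, -0.6250, 5.3750, -11.6250, -8.6250, 1.3750, 13.3750, -5.6250
Numerator Σ_{t=1}^{7}(z_t−z̄)(z_{t+1}−z̄) = -38.2656
Denominator Σ(z_t−z̄)² = 491.8750
r_1 = -38.2656 / 491.8750 = -0.078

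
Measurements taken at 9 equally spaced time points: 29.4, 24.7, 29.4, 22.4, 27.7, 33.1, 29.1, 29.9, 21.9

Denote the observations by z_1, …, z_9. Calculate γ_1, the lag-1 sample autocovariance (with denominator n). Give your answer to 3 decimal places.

-2.324

Mean z̄ = (29.4 + 24.7 + 29.4 + 22.4 + 27.7 + 33.1 + 29.1 + 29.9 + 21.9)/9 = 27.5111
Σ_{t=1}^{8}(z_t−z̄)(z_{t+1}−z̄) = -20.9123
γ_1 = -20.9123 / 9 = -2.324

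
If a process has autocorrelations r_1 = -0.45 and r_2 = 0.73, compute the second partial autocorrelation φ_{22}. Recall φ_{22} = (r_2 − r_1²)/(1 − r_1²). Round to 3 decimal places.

0.661

φ_{22} = (r_2 − r_1²) / (1 − r_1²)
r_1² = (-0.45)² = 0.2025
Numerator = 0.73 − 0.2025 = 0.5275; denominator = 1 − 0.2025 = 0.7975
φ_{22} = 0.5275 / 0.7975 = 0.661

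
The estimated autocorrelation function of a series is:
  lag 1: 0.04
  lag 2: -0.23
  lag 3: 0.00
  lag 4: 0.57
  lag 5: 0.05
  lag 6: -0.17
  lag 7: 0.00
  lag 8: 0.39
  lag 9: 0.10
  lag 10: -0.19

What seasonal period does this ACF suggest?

4

The largest autocorrelation is r_4 = 0.57, with a weaker echo at lag 8 (0.39); the remaining lags stay at or below 0.10.
The dominant spike at lag 4 indicates a seasonal period of 4.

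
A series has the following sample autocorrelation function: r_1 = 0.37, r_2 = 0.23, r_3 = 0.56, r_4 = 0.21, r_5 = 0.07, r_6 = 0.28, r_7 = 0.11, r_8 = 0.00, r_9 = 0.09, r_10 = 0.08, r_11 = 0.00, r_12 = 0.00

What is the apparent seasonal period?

The largest autocorrelation is r_3 = 0.56; the remaining lags stay at or below 0.37. The elevated value at lag 1 (0.37), dropping to 0.23 at lag 2, reflects decaying short-term dependence rather than seasonality.
The dominant spike at lag 3 indicates a seasonal period of 3.

3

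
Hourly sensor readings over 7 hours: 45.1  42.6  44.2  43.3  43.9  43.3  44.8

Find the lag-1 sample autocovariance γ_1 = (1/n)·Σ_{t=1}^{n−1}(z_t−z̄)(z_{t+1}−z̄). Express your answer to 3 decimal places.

Mean z̄ = (45.1 + 42.6 + 44.2 + 43.3 + 43.9 + 43.3 + 44.8)/7 = 43.8857
Σ_{t=1}^{6}(z_t−z̄)(z_{t+1}−z̄) = -2.7016
γ_1 = -2.7016 / 7 = -0.386

-0.386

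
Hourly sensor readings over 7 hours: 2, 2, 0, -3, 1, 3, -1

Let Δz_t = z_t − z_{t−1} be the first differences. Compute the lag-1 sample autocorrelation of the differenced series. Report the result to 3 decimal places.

First differences Δz: 0, -2, -3, 4, 2, -4
Mean of differences = -0.5000
Numerator Σ(Δz_t−Δz̄)(Δz_{t+1}−Δz̄) = -5.7500
Denominator Σ(Δz_t−Δz̄)² = 47.5000
r_1(Δz) = -5.7500 / 47.5000 = -0.121

-0.121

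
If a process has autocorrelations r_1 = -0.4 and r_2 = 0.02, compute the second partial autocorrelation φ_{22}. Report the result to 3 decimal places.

φ_{22} = (r_2 − r_1²) / (1 − r_1²)
r_1² = (-0.4)² = 0.16
Numerator = 0.02 − 0.1600 = -0.1400; denominator = 1 − 0.1600 = 0.8400
φ_{22} = -0.1400 / 0.8400 = -0.167

-0.167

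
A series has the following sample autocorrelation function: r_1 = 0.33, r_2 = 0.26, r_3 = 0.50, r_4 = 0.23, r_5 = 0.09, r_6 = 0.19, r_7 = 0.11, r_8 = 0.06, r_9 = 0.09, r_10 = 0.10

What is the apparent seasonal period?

The largest autocorrelation is r_3 = 0.50; the remaining lags stay at or below 0.33. The elevated value at lag 1 (0.33), dropping to 0.26 at lag 2, reflects decaying short-term dependence rather than seasonality.
The dominant spike at lag 3 indicates a seasonal period of 3.

3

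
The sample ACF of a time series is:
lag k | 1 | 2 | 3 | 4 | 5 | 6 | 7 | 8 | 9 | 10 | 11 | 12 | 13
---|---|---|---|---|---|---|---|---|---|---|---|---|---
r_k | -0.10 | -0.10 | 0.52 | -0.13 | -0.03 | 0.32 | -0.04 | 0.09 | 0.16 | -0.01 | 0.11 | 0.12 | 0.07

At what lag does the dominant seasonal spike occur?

The largest autocorrelation is r_3 = 0.52, with weaker echoes at lags 6 (0.32) and 9 (0.16); the remaining lags stay at or below 0.12.
The dominant spike at lag 3 indicates a seasonal period of 3.

3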